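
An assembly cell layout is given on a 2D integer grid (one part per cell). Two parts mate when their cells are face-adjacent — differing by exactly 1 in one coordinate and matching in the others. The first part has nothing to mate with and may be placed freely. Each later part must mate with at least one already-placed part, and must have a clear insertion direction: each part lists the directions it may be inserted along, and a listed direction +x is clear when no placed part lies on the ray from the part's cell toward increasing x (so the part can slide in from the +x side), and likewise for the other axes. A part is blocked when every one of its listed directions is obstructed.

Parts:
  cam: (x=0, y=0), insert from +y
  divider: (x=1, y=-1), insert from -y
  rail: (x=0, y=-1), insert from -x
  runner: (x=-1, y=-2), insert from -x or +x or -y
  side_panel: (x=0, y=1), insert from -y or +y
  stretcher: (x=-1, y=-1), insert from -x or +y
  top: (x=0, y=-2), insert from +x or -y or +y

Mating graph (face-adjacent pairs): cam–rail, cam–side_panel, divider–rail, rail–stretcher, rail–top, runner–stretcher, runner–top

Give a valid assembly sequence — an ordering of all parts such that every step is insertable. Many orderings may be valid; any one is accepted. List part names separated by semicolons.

1. top@(0, -2) [+x clear] — {top}
2. rail@(0, -1) [-x clear] — {rail, top}
3. stretcher@(-1, -1) [-x clear] — {rail, stretcher, top}
4. runner@(-1, -2) [-x clear] — {rail, runner, stretcher, top}
5. divider@(1, -1) [-y clear] — {divider, rail, runner, stretcher, top}
6. cam@(0, 0) [+y clear] — {cam, divider, rail, runner, stretcher, top}
7. side_panel@(0, 1) [+y clear] — {cam, divider, rail, runner, side_panel, stretcher, top}

top; rail; stretcher; runner; divider; cam; side_panel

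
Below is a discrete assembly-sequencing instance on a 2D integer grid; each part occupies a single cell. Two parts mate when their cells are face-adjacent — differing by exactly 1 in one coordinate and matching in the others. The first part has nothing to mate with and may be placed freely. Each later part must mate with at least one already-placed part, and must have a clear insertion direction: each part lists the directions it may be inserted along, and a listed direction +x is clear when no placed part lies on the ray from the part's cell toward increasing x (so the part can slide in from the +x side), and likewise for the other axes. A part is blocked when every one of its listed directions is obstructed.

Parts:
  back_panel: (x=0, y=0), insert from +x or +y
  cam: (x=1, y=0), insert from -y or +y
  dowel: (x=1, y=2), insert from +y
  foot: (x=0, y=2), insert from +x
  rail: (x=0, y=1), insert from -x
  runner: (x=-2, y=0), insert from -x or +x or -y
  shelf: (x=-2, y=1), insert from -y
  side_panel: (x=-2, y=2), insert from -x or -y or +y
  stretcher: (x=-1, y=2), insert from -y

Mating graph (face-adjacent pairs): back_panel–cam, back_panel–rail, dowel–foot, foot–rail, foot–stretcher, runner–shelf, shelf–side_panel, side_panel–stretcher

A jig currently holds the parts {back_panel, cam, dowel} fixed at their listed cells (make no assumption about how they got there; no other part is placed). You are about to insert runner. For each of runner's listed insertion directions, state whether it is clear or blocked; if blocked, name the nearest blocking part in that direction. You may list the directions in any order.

+x: blocked by back_panel; -x: clear; -y: clear

-x: ray from runner(-2, 0) has no placed part ⇒ clear
+x: nearest on ray is back_panel@(0, 0) ⇒ blocked
-y: ray from runner(-2, 0) has no placed part ⇒ clear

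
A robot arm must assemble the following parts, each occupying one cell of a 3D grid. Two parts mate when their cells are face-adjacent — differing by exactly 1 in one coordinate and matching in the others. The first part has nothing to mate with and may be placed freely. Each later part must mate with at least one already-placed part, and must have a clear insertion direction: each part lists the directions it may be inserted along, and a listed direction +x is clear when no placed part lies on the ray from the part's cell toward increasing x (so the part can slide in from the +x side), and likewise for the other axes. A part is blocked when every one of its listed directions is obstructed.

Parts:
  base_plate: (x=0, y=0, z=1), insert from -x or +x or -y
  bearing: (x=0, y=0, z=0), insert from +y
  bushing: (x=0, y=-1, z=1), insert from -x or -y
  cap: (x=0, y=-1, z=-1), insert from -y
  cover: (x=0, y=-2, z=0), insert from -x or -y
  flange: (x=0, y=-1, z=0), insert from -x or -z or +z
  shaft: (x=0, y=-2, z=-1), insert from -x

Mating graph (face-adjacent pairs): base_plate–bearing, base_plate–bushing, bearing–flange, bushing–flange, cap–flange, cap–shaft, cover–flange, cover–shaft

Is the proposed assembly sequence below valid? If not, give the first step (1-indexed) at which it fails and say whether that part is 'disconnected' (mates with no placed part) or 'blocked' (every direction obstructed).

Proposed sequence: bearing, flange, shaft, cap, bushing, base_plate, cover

Invalid at step 3 (disconnected)

1. bearing@(0, 0, 0) [+y clear] — {bearing}
2. flange@(0, -1, 0) [-x clear] — {bearing, flange}
3. shaft@(0, -2, -1) — no placed neighbour ⇒ disconnected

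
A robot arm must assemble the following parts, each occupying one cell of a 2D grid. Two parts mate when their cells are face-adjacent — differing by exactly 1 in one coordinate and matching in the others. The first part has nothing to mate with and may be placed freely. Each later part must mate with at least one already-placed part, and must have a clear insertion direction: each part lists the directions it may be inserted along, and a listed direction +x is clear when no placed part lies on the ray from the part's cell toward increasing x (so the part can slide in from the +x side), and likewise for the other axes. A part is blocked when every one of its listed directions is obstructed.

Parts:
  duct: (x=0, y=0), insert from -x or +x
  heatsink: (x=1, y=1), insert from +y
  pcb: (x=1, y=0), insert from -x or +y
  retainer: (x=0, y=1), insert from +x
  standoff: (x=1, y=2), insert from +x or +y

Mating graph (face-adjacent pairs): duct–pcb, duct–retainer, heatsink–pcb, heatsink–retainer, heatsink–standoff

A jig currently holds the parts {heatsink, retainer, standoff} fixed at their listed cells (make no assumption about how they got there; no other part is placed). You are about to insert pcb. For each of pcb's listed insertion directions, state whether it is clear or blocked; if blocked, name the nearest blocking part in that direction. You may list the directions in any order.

-x: ray from pcb(1, 0) has no placed part ⇒ clear
+y: nearest on ray is heatsink@(1, 1) ⇒ blocked

+y: blocked by heatsink; -x: clear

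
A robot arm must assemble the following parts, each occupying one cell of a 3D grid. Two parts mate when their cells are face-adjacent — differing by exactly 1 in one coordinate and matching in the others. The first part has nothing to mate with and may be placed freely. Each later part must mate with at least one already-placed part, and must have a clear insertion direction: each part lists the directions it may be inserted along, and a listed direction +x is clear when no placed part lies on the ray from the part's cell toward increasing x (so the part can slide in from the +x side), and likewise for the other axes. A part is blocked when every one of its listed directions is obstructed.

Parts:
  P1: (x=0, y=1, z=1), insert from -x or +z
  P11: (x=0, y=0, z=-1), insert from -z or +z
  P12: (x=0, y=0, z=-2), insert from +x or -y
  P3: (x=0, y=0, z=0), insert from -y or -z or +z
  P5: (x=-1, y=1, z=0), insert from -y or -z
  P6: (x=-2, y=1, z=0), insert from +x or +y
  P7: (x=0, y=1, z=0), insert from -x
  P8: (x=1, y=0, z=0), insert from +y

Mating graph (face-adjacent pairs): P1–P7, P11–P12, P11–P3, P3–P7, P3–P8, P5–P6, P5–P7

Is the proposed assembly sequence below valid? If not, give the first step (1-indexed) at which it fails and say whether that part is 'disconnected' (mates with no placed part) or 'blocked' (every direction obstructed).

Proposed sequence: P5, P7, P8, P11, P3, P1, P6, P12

1. P5@(-1, 1, 0) [-y clear] — {P5}
2. P7@(0, 1, 0) — -x all obstructed ⇒ blocked

Invalid at step 2 (blocked)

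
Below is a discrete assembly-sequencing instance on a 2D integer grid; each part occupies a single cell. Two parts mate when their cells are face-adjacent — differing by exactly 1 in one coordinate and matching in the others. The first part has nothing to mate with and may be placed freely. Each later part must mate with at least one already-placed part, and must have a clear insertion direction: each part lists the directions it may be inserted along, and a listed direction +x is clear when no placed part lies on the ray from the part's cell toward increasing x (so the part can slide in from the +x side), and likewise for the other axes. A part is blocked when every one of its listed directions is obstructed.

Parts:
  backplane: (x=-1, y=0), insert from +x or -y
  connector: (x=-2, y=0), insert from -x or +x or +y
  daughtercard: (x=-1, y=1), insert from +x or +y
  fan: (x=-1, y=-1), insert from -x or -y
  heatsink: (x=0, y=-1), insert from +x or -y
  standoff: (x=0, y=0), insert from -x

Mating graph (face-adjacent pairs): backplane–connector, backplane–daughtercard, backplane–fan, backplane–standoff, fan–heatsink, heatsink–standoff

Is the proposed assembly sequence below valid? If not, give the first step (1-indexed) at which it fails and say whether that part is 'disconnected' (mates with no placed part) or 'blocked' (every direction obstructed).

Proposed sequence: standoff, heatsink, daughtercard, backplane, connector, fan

Invalid at step 3 (disconnected)

1. standoff@(0, 0) [-x clear] — {standoff}
2. heatsink@(0, -1) [+x clear] — {heatsink, standoff}
3. daughtercard@(-1, 1) — no placed neighbour ⇒ disconnected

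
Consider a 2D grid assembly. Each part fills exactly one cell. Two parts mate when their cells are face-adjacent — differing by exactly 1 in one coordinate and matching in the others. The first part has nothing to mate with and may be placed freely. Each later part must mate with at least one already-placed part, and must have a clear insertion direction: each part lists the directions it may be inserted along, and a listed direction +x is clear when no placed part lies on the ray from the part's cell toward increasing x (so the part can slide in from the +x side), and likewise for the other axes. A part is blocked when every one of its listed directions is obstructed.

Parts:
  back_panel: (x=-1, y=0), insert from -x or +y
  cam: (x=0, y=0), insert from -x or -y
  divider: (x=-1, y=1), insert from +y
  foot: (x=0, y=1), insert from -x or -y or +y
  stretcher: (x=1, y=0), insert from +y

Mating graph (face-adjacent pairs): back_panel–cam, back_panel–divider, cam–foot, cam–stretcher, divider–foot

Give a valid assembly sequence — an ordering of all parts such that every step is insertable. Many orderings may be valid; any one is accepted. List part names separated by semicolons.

1. back_panel@(-1, 0) [-x clear] — {back_panel}
2. cam@(0, 0) [-y clear] — {back_panel, cam}
3. foot@(0, 1) [-x clear] — {back_panel, cam, foot}
4. divider@(-1, 1) [+y clear] — {back_panel, cam, divider, foot}
5. stretcher@(1, 0) [+y clear] — {back_panel, cam, divider, foot, stretcher}

back_panel; cam; foot; divider; stretcher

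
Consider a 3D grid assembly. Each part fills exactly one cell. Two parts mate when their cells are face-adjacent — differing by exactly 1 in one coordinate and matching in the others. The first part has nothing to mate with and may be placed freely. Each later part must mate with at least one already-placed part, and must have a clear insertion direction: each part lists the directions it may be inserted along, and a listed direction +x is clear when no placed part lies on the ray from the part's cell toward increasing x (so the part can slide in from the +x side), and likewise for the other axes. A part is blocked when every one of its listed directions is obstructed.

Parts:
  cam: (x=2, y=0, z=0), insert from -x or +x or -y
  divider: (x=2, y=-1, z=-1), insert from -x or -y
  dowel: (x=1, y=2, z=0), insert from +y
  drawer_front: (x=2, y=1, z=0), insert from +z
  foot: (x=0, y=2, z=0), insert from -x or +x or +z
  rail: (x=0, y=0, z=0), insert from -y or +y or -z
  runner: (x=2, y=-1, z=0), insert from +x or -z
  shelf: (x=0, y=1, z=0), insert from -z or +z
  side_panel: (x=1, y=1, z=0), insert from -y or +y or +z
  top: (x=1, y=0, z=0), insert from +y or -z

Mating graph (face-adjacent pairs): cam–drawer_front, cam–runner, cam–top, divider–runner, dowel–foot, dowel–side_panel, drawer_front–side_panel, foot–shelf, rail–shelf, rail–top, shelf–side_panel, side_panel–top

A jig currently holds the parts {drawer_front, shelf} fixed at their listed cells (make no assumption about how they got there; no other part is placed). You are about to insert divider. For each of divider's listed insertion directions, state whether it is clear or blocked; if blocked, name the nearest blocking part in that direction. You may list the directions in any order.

-x: ray from divider(2, -1, -1) has no placed part ⇒ clear
-y: ray from divider(2, -1, -1) has no placed part ⇒ clear

-x: clear; -y: clear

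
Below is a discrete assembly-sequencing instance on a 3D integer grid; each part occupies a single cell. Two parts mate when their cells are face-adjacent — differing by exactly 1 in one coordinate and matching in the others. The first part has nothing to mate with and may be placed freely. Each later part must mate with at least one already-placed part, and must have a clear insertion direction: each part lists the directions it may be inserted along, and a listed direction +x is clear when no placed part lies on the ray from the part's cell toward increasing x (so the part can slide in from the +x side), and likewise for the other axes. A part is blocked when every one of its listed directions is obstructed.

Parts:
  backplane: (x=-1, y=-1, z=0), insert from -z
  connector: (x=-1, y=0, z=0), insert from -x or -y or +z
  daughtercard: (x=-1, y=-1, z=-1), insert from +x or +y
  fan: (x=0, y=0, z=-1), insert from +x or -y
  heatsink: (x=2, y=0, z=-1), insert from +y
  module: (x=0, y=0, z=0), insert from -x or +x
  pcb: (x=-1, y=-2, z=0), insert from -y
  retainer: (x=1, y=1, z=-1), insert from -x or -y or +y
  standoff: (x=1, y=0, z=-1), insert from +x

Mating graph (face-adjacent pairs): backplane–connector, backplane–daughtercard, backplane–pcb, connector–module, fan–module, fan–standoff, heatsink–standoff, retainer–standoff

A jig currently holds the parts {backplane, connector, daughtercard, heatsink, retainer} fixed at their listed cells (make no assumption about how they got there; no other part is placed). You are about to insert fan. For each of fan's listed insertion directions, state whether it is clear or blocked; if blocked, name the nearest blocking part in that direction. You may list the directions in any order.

+x: nearest on ray is heatsink@(2, 0, -1) ⇒ blocked
-y: ray from fan(0, 0, -1) has no placed part ⇒ clear

+x: blocked by heatsink; -y: clear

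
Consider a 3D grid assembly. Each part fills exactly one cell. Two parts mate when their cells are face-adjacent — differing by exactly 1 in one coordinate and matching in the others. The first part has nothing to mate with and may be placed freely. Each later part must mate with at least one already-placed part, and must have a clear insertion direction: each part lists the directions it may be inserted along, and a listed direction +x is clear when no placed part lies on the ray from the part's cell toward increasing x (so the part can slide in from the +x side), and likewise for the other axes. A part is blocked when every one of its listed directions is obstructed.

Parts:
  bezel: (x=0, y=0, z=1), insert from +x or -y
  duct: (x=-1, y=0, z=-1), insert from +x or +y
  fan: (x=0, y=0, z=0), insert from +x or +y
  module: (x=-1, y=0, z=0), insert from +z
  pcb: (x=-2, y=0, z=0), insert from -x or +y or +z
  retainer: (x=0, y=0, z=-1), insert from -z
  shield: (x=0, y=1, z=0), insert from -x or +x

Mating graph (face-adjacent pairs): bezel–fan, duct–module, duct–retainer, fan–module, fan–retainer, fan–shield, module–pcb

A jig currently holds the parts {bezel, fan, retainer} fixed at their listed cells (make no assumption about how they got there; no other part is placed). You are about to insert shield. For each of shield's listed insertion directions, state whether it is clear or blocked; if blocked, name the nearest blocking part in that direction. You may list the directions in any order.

-x: ray from shield(0, 1, 0) has no placed part ⇒ clear
+x: ray from shield(0, 1, 0) has no placed part ⇒ clear

+x: clear; -x: clear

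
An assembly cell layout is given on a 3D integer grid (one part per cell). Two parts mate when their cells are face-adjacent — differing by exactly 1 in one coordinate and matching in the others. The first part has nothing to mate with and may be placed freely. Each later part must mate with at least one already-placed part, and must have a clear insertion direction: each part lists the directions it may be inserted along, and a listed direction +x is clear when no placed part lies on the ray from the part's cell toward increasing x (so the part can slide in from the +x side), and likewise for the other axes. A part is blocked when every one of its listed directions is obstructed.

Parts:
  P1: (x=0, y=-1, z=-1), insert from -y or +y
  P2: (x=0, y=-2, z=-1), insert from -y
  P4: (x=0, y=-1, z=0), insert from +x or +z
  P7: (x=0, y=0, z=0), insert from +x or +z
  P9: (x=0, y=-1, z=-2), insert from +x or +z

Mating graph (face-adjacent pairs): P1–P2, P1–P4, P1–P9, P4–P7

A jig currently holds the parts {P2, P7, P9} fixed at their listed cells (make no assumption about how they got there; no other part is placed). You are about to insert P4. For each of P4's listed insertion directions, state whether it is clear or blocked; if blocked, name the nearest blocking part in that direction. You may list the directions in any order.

+x: ray from P4(0, -1, 0) has no placed part ⇒ clear
+z: ray from P4(0, -1, 0) has no placed part ⇒ clear

+x: clear; +z: clear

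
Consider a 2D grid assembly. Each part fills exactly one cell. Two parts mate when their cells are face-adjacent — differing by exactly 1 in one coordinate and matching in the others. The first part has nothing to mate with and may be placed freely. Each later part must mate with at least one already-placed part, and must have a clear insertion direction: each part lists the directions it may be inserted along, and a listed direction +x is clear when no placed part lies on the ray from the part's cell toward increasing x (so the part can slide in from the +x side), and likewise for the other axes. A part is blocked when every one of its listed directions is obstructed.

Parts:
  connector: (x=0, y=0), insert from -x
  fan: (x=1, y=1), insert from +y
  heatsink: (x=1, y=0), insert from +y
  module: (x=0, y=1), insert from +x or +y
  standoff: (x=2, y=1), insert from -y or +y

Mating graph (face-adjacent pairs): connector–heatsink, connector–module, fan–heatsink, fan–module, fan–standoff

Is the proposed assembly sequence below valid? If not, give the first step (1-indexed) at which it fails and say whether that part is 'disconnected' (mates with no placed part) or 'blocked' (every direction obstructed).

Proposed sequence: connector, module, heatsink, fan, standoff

1. connector@(0, 0) [-x clear] — {connector}
2. module@(0, 1) [+x clear] — {connector, module}
3. heatsink@(1, 0) [+y clear] — {connector, heatsink, module}
4. fan@(1, 1) [+y clear] — {connector, fan, heatsink, module}
5. standoff@(2, 1) [-y clear] — {connector, fan, heatsink, module, standoff}

Valid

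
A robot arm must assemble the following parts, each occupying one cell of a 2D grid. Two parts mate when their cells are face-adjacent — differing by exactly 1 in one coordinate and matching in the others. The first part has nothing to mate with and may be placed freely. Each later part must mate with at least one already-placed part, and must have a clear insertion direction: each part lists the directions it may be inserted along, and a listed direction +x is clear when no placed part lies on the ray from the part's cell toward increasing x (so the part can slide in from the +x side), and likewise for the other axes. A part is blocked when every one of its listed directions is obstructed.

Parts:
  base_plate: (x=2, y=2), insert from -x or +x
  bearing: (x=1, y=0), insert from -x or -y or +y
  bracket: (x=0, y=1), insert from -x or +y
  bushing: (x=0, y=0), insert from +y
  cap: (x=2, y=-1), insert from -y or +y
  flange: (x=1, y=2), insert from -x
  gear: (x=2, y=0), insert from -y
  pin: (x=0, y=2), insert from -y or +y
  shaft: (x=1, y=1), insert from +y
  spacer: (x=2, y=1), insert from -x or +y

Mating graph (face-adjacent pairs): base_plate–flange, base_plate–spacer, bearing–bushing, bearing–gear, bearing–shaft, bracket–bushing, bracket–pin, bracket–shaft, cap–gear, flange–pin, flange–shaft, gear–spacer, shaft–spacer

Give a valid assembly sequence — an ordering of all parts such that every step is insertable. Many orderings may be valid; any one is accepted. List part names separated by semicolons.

base_plate; spacer; gear; bearing; cap; shaft; flange; bushing; bracket; pin

1. base_plate@(2, 2) [-x clear] — {base_plate}
2. spacer@(2, 1) [-x clear] — {base_plate, spacer}
3. gear@(2, 0) [-y clear] — {base_plate, gear, spacer}
4. bearing@(1, 0) [-x clear] — {base_plate, bearing, gear, spacer}
5. cap@(2, -1) [-y clear] — {base_plate, bearing, cap, gear, spacer}
6. shaft@(1, 1) [+y clear] — {base_plate, bearing, cap, gear, shaft, spacer}
7. flange@(1, 2) [-x clear] — {base_plate, bearing, cap, flange, gear, shaft, spacer}
8. bushing@(0, 0) [+y clear] — {base_plate, bearing, bushing, cap, flange, gear, shaft, spacer}
9. bracket@(0, 1) [-x clear] — {base_plate, bearing, bracket, bushing, cap, flange, gear, shaft, spacer}
10. pin@(0, 2) [+y clear] — {base_plate, bearing, bracket, bushing, cap, flange, gear, pin, shaft, spacer}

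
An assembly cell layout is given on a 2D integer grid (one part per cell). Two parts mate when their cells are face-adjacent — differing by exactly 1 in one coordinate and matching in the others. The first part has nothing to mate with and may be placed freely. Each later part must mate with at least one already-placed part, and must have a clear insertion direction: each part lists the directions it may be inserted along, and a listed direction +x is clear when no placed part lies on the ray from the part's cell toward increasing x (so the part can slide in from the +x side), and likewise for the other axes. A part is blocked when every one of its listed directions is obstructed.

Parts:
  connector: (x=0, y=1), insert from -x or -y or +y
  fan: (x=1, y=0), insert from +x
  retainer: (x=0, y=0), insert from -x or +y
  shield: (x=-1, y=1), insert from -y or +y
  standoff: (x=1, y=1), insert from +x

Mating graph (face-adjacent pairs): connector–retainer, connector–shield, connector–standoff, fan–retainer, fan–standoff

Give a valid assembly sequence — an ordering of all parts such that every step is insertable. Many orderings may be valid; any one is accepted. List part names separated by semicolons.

connector; standoff; shield; fan; retainer

1. connector@(0, 1) [-x clear] — {connector}
2. standoff@(1, 1) [+x clear] — {connector, standoff}
3. shield@(-1, 1) [-y clear] — {connector, shield, standoff}
4. fan@(1, 0) [+x clear] — {connector, fan, shield, standoff}
5. retainer@(0, 0) [-x clear] — {connector, fan, retainer, shield, standoff}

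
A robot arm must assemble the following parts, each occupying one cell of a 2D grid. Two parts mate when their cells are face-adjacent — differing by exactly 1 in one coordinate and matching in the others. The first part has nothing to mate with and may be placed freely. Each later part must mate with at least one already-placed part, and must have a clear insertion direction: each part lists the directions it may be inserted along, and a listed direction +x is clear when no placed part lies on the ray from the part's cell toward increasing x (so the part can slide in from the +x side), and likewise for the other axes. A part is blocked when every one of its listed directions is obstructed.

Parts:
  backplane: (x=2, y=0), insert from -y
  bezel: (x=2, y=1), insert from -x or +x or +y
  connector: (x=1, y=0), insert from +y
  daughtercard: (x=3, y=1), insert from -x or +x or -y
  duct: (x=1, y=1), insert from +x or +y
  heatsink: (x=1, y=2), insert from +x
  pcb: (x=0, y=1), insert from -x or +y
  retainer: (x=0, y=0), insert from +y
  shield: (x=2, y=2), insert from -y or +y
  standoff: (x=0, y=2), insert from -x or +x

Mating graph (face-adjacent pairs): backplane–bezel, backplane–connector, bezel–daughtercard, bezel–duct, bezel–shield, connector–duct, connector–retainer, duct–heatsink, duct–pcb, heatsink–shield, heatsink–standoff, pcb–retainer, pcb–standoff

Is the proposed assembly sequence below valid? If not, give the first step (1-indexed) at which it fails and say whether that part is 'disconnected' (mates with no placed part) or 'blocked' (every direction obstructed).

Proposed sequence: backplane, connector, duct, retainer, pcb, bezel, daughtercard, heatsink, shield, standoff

1. backplane@(2, 0) [-y clear] — {backplane}
2. connector@(1, 0) [+y clear] — {backplane, connector}
3. duct@(1, 1) [+x clear] — {backplane, connector, duct}
4. retainer@(0, 0) [+y clear] — {backplane, connector, duct, retainer}
5. pcb@(0, 1) [-x clear] — {backplane, connector, duct, pcb, retainer}
6. bezel@(2, 1) [+x clear] — {backplane, bezel, connector, duct, pcb, retainer}
7. daughtercard@(3, 1) [+x clear] — {backplane, bezel, connector, daughtercard, duct, pcb, retainer}
8. heatsink@(1, 2) [+x clear] — {backplane, bezel, connector, daughtercard, duct, heatsink, pcb, retainer}
9. shield@(2, 2) [+y clear] — {backplane, bezel, connector, daughtercard, duct, heatsink, pcb, retainer, shield}
10. standoff@(0, 2) [-x clear] — {backplane, bezel, connector, daughtercard, duct, heatsink, pcb, retainer, shield, standoff}

Valid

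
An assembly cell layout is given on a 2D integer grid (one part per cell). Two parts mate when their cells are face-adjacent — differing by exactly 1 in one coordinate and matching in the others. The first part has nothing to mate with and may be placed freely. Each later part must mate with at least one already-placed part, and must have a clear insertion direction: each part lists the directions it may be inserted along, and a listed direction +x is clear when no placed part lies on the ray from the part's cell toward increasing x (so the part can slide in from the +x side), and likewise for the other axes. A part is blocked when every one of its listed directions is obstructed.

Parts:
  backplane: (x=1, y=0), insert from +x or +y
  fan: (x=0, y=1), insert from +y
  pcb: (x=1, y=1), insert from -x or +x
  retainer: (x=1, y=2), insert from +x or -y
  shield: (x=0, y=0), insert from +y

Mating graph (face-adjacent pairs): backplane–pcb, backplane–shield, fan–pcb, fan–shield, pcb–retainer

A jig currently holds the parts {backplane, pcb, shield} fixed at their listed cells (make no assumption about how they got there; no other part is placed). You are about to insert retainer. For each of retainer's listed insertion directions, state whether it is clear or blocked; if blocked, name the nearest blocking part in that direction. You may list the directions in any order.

+x: clear; -y: blocked by pcb

+x: ray from retainer(1, 2) has no placed part ⇒ clear
-y: nearest on ray is pcb@(1, 1) ⇒ blocked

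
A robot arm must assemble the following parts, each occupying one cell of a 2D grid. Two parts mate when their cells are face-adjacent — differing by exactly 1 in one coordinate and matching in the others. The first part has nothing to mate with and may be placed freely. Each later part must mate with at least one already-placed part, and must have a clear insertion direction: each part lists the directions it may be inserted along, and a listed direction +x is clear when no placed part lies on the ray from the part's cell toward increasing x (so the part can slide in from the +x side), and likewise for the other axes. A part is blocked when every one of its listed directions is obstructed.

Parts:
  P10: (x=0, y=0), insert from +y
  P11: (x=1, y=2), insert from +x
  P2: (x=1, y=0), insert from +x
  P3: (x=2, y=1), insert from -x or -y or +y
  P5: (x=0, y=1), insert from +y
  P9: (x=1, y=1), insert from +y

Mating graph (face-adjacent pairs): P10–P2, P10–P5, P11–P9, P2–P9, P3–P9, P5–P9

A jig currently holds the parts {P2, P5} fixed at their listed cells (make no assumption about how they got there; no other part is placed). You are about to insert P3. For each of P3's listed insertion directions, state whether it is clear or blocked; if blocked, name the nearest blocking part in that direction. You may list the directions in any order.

+y: clear; -x: blocked by P5; -y: clear

-x: nearest on ray is P5@(0, 1) ⇒ blocked
-y: ray from P3(2, 1) has no placed part ⇒ clear
+y: ray from P3(2, 1) has no placed part ⇒ clear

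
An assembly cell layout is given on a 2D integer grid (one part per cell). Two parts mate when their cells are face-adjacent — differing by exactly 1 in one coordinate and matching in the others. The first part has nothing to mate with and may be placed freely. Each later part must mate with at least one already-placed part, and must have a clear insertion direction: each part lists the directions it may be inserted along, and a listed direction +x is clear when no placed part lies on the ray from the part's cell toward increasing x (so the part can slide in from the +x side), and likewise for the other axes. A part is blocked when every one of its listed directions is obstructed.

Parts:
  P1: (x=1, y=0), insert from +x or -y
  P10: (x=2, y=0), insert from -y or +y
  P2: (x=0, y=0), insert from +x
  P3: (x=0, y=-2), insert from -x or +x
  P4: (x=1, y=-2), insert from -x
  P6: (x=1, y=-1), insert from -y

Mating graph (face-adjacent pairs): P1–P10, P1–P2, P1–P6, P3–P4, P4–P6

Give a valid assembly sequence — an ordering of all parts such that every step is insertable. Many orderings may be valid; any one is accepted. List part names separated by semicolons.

1. P2@(0, 0) [+x clear] — {P2}
2. P1@(1, 0) [+x clear] — {P1, P2}
3. P6@(1, -1) [-y clear] — {P1, P2, P6}
4. P10@(2, 0) [-y clear] — {P1, P10, P2, P6}
5. P4@(1, -2) [-x clear] — {P1, P10, P2, P4, P6}
6. P3@(0, -2) [-x clear] — {P1, P10, P2, P3, P4, P6}

P2; P1; P6; P10; P4; P3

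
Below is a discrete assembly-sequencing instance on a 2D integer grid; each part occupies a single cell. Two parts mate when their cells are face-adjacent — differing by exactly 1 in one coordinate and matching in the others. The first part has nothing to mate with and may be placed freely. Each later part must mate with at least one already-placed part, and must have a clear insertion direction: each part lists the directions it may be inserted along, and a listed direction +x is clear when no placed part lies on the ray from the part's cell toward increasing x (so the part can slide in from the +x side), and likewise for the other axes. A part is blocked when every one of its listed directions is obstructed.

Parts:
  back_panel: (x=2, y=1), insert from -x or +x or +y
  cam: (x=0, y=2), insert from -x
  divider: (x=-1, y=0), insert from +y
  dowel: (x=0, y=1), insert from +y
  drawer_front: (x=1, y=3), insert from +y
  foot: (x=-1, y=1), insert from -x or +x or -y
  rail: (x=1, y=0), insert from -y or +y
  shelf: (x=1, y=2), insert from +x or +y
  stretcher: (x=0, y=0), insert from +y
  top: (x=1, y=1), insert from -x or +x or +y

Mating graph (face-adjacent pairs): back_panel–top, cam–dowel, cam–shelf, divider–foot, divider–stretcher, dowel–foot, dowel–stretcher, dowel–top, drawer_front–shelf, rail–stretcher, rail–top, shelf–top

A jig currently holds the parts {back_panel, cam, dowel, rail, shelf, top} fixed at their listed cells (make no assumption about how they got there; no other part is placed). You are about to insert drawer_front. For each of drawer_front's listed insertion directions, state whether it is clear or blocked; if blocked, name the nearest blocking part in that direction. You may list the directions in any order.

+y: ray from drawer_front(1, 3) has no placed part ⇒ clear

+y: clear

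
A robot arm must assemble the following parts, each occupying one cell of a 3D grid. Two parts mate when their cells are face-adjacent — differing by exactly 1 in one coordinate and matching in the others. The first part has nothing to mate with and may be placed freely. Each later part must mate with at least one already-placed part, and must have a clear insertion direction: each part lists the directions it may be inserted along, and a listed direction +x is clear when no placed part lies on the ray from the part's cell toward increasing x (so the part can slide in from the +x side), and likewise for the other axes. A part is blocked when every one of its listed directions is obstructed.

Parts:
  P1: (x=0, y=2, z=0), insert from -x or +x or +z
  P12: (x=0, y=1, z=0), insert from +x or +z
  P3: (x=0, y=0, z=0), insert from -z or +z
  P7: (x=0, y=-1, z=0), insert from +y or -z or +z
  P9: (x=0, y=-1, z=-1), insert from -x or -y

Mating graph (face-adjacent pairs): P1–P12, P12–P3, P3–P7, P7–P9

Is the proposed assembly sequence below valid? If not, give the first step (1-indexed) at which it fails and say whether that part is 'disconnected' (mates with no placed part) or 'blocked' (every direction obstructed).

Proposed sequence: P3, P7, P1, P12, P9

Invalid at step 3 (disconnected)

1. P3@(0, 0, 0) [-z clear] — {P3}
2. P7@(0, -1, 0) [-z clear] — {P3, P7}
3. P1@(0, 2, 0) — no placed neighbour ⇒ disconnected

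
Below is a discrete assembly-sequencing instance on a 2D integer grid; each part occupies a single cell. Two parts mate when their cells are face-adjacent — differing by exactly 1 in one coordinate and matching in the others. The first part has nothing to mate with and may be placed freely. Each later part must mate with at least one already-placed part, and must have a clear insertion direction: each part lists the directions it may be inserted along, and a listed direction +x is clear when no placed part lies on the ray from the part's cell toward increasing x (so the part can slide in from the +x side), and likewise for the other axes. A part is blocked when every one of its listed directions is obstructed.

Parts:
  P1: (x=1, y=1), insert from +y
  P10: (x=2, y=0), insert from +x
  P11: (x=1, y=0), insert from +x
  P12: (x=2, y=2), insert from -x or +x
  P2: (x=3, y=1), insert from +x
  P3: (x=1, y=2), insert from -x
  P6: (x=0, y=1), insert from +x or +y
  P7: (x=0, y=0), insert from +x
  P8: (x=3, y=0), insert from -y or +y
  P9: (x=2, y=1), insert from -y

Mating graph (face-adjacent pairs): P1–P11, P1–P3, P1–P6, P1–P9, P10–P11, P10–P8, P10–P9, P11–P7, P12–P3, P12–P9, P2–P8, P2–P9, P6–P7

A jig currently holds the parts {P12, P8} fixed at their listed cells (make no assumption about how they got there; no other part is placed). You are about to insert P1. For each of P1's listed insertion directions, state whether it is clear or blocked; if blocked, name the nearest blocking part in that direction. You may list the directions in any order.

+y: clear

+y: ray from P1(1, 1) has no placed part ⇒ clear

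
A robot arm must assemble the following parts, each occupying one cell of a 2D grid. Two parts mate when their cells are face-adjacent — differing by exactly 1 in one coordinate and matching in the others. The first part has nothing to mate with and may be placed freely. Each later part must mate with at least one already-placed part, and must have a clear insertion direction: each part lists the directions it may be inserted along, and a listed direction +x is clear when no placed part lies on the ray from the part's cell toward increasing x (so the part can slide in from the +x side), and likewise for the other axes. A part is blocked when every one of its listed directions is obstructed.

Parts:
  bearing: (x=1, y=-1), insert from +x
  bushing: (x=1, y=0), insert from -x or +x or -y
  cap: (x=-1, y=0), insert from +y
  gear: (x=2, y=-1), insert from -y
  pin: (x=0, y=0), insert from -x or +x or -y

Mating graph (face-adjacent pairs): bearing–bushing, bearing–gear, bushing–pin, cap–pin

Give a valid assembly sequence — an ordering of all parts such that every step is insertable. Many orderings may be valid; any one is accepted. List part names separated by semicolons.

1. pin@(0, 0) [-x clear] — {pin}
2. cap@(-1, 0) [+y clear] — {cap, pin}
3. bushing@(1, 0) [+x clear] — {bushing, cap, pin}
4. bearing@(1, -1) [+x clear] — {bearing, bushing, cap, pin}
5. gear@(2, -1) [-y clear] — {bearing, bushing, cap, gear, pin}

pin; cap; bushing; bearing; gear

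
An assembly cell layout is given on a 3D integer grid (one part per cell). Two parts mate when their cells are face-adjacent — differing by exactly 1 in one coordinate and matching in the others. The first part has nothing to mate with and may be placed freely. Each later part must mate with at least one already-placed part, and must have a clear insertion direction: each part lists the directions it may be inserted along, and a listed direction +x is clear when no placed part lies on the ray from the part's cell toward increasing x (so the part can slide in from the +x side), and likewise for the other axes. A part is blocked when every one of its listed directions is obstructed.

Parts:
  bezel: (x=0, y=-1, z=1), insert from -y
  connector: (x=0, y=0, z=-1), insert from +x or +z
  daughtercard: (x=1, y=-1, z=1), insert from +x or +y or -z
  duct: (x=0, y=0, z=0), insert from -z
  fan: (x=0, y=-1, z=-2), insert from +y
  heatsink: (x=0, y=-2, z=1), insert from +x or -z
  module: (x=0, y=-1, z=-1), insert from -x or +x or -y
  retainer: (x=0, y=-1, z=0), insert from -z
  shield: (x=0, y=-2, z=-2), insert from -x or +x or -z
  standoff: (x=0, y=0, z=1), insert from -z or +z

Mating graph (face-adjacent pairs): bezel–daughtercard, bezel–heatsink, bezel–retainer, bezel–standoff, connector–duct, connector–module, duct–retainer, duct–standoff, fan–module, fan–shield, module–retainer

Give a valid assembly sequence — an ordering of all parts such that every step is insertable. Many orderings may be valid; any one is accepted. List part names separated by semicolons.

1. bezel@(0, -1, 1) [-y clear] — {bezel}
2. daughtercard@(1, -1, 1) [+x clear] — {bezel, daughtercard}
3. standoff@(0, 0, 1) [-z clear] — {bezel, daughtercard, standoff}
4. retainer@(0, -1, 0) [-z clear] — {bezel, daughtercard, retainer, standoff}
5. module@(0, -1, -1) [-x clear] — {bezel, daughtercard, module, retainer, standoff}
6. fan@(0, -1, -2) [+y clear] — {bezel, daughtercard, fan, module, retainer, standoff}
7. shield@(0, -2, -2) [-x clear] — {bezel, daughtercard, fan, module, retainer, shield, standoff}
8. heatsink@(0, -2, 1) [+x clear] — {bezel, daughtercard, fan, heatsink, module, retainer, shield, standoff}
9. duct@(0, 0, 0) [-z clear] — {bezel, daughtercard, duct, fan, heatsink, module, retainer, shield, standoff}
10. connector@(0, 0, -1) [+x clear] — {bezel, connector, daughtercard, duct, fan, heatsink, module, retainer, shield, standoff}

bezel; daughtercard; standoff; retainer; module; fan; shield; heatsink; duct; connector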